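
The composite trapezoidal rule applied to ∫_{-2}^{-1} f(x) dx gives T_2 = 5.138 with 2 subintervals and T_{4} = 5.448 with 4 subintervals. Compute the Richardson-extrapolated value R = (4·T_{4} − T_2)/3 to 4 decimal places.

5.5513

R = (4·T_{4} − T_2) / 3 = (4·5.448 − 5.138)/3 = (16.654)/3 = 5.5513.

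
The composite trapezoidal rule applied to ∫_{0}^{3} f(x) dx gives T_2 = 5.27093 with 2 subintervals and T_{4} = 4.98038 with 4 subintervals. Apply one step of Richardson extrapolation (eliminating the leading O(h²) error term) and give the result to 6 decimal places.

4.883530

R = (4·T_{4} − T_2) / 3 = (4·4.98038 − 5.27093)/3 = (14.65059)/3 = 4.883530.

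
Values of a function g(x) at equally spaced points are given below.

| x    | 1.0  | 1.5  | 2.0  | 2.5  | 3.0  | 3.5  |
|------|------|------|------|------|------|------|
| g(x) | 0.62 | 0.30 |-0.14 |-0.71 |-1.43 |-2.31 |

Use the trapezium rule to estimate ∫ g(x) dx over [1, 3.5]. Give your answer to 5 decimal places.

-1.41250

h = 0.5, n = 5.
(h/2)·[y₀ + 2y₁ + 2y₂ + 2y₃ + 2y₄ + y₅] = 0.25·(-5.65) = -1.41250.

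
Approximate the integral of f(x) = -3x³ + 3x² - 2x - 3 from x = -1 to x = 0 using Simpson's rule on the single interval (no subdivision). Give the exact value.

S = (b−a)/6 · [f(-1) + 4f(-0.5) + f(0)] = 0.166667·[5 + 4·(-0.875) + (-3)] = -0.25.

-0.25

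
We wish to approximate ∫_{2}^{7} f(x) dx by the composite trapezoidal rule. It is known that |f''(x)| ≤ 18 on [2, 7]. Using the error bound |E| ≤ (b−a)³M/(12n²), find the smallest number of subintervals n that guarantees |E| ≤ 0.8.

16

Need 2250/(12n²) ≤ 0.8.
n² ≥ 2250/(12·0.8) = 234.375 ⇒ n ≥ 15.3093, so the smallest n is 16.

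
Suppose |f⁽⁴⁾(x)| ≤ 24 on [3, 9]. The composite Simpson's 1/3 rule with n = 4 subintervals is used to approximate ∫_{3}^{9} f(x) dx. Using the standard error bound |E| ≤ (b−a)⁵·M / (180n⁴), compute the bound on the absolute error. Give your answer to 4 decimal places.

4.0500

|E| ≤ (6)⁵·24 / (180·4⁴) = 186624/46080 = 4.0500.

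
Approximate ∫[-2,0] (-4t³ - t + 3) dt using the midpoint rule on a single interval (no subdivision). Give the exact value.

M = (b−a)·f(-1) = 2·(8) = 16.

16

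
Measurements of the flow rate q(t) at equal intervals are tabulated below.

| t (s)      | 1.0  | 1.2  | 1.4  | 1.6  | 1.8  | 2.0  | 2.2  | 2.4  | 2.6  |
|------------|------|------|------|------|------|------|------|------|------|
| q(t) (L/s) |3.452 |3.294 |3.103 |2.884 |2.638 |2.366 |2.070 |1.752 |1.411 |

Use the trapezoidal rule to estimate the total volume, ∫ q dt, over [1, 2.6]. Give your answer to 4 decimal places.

4.1077

h = 0.2, n = 8.
(h/2)·[y₀ + 2y₁ + 2y₂ + 2y₃ + 2y₄ + 2y₅ + 2y₆ + 2y₇ + y₈] = 0.1·(41.077) = 4.1077.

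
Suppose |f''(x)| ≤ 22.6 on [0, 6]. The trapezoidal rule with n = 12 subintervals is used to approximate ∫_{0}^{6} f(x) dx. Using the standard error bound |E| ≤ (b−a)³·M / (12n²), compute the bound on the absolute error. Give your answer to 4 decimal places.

|E| ≤ (6)³·22.6 / (12·12²) = 4881.6/1728 = 2.8250.

2.8250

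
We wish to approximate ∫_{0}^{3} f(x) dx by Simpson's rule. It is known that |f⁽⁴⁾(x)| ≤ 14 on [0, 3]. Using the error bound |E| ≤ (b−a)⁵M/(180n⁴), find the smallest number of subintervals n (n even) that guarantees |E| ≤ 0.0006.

Need 3402/(180n⁴) ≤ 0.0006.
n⁴ ≥ 3402/(180·0.0006) = 31500 ⇒ n ≥ 13.3223, so the smallest even n is 14. (n must be even for Simpson's rule.)

14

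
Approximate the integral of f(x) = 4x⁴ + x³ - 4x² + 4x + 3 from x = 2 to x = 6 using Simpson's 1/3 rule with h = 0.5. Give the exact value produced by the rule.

h = (6 − 2)/8 = 0.5.
Nodes x₀,…,x₈ = 2, 2.5, 3, 3.5, 4, 4.5, 5, 5.5, 6.
f(x) = 4x⁴ + x³ - 4x² + 4x + 3: f₀=67, f₁=159.875, f₂=330, f₃=611.125, f₄=1043, f₅=1671.375, f₆=2548, f₇=3730.625, f₈=5283.
(h/3)·[f₀ + 4f₁ + 2f₂ + 4f₃ + 2f₄ + 4f₅ + 2f₆ + 4f₇ + f₈] = 0.166667·(37884) = 6314.

6314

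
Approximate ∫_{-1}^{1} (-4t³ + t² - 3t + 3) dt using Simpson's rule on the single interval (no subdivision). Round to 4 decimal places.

6.6667

S = (b−a)/6 · [f(-1) + 4f(0) + f(1)] = 0.333333·[11 + 4·3 + (-3)] = 6.6667.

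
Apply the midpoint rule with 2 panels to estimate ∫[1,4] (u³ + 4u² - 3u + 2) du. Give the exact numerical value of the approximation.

h = (4 − 1)/2 = 1.5.
Midpoints m₁,…,m₂ = 1.75, 3.25.
f(m₁)=14.359375, f(m₂)=68.828125.
h·[f(m₁) + f(m₂)] = 1.5·(83.1875) = 124.78125.

124.78125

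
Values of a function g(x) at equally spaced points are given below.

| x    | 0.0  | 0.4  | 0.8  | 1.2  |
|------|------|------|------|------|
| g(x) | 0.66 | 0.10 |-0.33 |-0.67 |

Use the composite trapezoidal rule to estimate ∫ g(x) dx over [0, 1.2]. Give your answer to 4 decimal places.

-0.0940

h = 0.4, n = 3.
(h/2)·[y₀ + 2y₁ + 2y₂ + y₃] = 0.2·(-0.47) = -0.0940.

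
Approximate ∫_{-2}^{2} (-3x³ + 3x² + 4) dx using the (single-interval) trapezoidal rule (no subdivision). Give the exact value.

T = (b−a)/2 · [f(-2) + f(2)] = 2·[40 + (-8)] = 64.

64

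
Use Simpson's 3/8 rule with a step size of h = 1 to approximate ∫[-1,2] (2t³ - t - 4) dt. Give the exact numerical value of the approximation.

h = (2 − (-1))/3 = 1.
Nodes t₀,…,t₃ = -1, 0, 1, 2.
f(t) = 2t³ - t - 4: f₀=-5, f₁=-4, f₂=-3, f₃=10.
(3h/8)·[f₀ + 3f₁ + 3f₂ + f₃] = 0.375·(-16) = -6.

-6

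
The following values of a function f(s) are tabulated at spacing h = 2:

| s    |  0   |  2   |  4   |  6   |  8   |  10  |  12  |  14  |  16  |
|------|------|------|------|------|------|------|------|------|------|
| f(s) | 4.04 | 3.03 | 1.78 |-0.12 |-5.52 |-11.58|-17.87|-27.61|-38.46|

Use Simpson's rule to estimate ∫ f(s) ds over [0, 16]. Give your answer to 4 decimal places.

-148.5067

h = 2, n = 8.
(h/3)·[y₀ + 4y₁ + 2y₂ + 4y₃ + 2y₄ + 4y₅ + 2y₆ + 4y₇ + y₈] = 0.666667·(-222.76) = -148.5067.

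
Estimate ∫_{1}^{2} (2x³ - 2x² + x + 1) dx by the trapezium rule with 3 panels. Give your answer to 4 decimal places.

5.4630

h = (2 − 1)/3 = 0.333333.
Nodes x₀,…,x₃ = 1, 1.333333, 1.666667, 2.
f(x) = 2x³ - 2x² + x + 1: f₀=2, f₁=3.518519, f₂=6.370370, f₃=11.
(h/2)·[f₀ + 2f₁ + 2f₂ + f₃] = 0.166667·(32.777778) = 5.4630.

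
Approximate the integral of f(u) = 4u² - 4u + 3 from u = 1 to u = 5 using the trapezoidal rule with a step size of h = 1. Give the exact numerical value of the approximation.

132

h = (5 − 1)/4 = 1.
Nodes u₀,…,u₄ = 1, 2, 3, 4, 5.
f(u) = 4u² - 4u + 3: f₀=3, f₁=11, f₂=27, f₃=51, f₄=83.
(h/2)·[f₀ + 2f₁ + 2f₂ + 2f₃ + f₄] = 0.5·(264) = 132.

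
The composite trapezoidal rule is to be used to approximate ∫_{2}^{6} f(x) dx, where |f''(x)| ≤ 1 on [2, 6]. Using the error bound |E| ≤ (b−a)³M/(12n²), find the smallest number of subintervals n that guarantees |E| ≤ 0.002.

Need 64/(12n²) ≤ 0.002.
n² ≥ 64/(12·0.002) = 2666.67 ⇒ n ≥ 51.6398, so the smallest n is 52.

52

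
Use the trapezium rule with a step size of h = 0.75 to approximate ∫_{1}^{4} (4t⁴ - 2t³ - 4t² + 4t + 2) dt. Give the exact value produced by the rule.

h = (4 − 1)/4 = 0.75.
Nodes t₀,…,t₄ = 1, 1.75, 2.5, 3.25, 4.
f(t) = 4t⁴ - 2t³ - 4t² + 4t + 2: f₀=4, f₁=23.546875, f₂=112, f₃=350.359375, f₄=850.
(h/2)·[f₀ + 2f₁ + 2f₂ + 2f₃ + f₄] = 0.375·(1825.8125) = 684.6796875.

684.6796875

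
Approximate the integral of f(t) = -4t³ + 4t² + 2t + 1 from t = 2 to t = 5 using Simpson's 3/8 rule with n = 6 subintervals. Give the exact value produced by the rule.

h = (5 − 2)/6 = 0.5.
Nodes t₀,…,t₆ = 2, 2.5, 3, 3.5, 4, 4.5, 5.
f(t) = -4t³ + 4t² + 2t + 1: f₀=-11, f₁=-31.5, f₂=-65, f₃=-114.5, f₄=-183, f₅=-273.5, f₆=-389.
(3h/8)·[f₀ + 3f₁ + 3f₂ + 2f₃ + 3f₄ + 3f₅ + f₆] = 0.1875·(-2288) = -429.

-429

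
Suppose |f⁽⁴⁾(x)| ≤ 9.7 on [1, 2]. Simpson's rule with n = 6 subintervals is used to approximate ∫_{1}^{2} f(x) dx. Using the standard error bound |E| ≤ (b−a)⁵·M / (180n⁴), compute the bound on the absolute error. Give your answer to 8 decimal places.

0.00004158

|E| ≤ (1)⁵·9.7 / (180·6⁴) = 9.7/233280 = 0.00004158.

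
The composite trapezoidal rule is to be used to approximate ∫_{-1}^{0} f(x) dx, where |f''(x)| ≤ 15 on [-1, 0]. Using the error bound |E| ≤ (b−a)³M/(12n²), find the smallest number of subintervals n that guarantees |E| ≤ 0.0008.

40

Need 15/(12n²) ≤ 0.0008.
n² ≥ 15/(12·0.0008) = 1562.5 ⇒ n ≥ 39.5285, so the smallest n is 40.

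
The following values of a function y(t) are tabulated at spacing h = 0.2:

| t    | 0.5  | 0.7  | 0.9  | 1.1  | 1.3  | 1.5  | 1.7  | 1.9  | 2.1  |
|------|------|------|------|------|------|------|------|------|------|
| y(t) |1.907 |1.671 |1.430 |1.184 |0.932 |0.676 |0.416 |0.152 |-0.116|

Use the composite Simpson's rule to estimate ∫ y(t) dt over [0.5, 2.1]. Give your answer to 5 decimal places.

1.47193

h = 0.2, n = 8.
(h/3)·[y₀ + 4y₁ + 2y₂ + 4y₃ + 2y₄ + 4y₅ + 2y₆ + 4y₇ + y₈] = 0.066667·(22.079) = 1.47193.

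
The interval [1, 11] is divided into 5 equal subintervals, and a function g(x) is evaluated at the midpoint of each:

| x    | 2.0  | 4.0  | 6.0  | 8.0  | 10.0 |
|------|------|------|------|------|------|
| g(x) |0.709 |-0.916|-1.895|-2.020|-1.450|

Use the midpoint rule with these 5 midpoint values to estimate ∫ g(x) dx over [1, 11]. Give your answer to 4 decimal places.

h = 2, n = 5.
h·[y(m₁) + y(m₂) + y(m₃) + y(m₄) + y(m₅)] = 2·(-5.572) = -11.1440.

-11.1440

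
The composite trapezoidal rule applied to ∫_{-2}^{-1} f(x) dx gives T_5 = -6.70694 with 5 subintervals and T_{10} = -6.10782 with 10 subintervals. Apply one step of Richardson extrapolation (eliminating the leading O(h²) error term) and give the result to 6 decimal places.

R = (4·T_{10} − T_5) / 3 = (4·(-6.10782) − (-6.70694))/3 = (-17.72434)/3 = -5.908113.

-5.908113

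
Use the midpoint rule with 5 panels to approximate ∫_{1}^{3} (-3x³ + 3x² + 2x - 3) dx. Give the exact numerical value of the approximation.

-31.6

h = (3 − 1)/5 = 0.4.
Midpoints m₁,…,m₅ = 1.2, 1.6, 2, 2.4, 2.8.
f(m₁)=-1.464, f(m₂)=-4.408, f(m₃)=-11, f(m₄)=-22.392, f(m₅)=-39.736.
h·[f(m₁) + f(m₂) + f(m₃) + f(m₄) + f(m₅)] = 0.4·(-79) = -31.6.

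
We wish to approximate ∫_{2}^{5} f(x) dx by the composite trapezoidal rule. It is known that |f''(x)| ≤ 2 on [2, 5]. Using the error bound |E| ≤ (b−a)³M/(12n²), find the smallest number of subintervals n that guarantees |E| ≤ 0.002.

48

Need 54/(12n²) ≤ 0.002.
n² ≥ 54/(12·0.002) = 2250 ⇒ n ≥ 47.4342, so the smallest n is 48.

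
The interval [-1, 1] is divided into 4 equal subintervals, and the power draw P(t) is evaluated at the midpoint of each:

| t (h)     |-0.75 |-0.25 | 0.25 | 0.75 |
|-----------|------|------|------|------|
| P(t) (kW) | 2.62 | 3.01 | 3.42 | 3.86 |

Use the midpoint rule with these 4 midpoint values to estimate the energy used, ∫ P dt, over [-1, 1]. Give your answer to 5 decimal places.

6.45500

h = 0.5, n = 4.
h·[y(m₁) + y(m₂) + y(m₃) + y(m₄)] = 0.5·(12.91) = 6.45500.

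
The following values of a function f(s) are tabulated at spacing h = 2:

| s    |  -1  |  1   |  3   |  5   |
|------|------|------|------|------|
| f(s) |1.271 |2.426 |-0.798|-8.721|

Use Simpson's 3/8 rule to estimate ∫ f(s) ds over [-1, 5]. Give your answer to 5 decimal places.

h = 2, n = 3.
(3h/8)·[y₀ + 3y₁ + 3y₂ + y₃] = 0.75·(-2.566) = -1.92450.

-1.92450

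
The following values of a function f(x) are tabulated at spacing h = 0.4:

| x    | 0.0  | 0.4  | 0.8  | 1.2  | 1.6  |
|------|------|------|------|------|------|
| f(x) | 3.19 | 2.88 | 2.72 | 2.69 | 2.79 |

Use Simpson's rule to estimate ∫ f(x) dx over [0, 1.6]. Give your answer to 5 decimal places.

h = 0.4, n = 4.
(h/3)·[y₀ + 4y₁ + 2y₂ + 4y₃ + y₄] = 0.133333·(33.70) = 4.49333.

4.49333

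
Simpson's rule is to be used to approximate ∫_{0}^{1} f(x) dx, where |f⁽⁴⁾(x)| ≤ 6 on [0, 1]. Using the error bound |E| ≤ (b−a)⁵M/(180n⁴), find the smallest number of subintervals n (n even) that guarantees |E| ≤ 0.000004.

Need 6/(180n⁴) ≤ 0.000004.
n⁴ ≥ 6/(180·0.000004) = 8333.33 ⇒ n ≥ 9.5544, so the smallest even n is 10. (n must be even for Simpson's rule.)

10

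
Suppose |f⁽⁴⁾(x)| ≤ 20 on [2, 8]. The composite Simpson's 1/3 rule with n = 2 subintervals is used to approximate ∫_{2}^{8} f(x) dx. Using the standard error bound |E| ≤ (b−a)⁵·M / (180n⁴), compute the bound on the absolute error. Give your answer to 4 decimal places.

|E| ≤ (6)⁵·20 / (180·2⁴) = 155520/2880 = 54.0000.

54.0000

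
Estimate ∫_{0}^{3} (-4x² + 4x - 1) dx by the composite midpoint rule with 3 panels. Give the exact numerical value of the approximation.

h = (3 − 0)/3 = 1.
Midpoints m₁,…,m₃ = 0.5, 1.5, 2.5.
f(m₁)=0, f(m₂)=-4, f(m₃)=-16.
h·[f(m₁) + f(m₂) + f(m₃)] = 1·(-20) = -20.

-20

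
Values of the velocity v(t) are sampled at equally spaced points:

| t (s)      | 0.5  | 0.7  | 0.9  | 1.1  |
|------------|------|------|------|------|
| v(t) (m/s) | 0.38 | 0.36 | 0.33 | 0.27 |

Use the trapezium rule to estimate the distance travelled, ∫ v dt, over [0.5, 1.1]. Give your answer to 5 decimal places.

0.20300

h = 0.2, n = 3.
(h/2)·[y₀ + 2y₁ + 2y₂ + y₃] = 0.1·(2.03) = 0.20300.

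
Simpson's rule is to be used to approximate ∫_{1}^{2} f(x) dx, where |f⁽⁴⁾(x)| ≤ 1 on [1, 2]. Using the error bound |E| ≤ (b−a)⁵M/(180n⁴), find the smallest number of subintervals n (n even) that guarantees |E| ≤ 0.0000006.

10

Need 1/(180n⁴) ≤ 0.0000006.
n⁴ ≥ 1/(180·0.0000006) = 9259.26 ⇒ n ≥ 9.8094, so the smallest even n is 10. (n must be even for Simpson's rule.)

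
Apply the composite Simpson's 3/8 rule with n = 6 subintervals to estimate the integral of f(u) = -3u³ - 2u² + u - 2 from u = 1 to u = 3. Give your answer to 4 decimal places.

-77.3333

h = (3 − 1)/6 = 0.333333.
Nodes u₀,…,u₆ = 1, 1.333333, 1.666667, 2, 2.333333, 2.666667, 3.
f(u) = -3u³ - 2u² + u - 2: f₀=-6, f₁=-11.333333, f₂=-19.777778, f₃=-32, f₄=-48.666667, f₅=-70.444444, f₆=-98.
(3h/8)·[f₀ + 3f₁ + 3f₂ + 2f₃ + 3f₄ + 3f₅ + f₆] = 0.125·(-618.666667) = -77.3333.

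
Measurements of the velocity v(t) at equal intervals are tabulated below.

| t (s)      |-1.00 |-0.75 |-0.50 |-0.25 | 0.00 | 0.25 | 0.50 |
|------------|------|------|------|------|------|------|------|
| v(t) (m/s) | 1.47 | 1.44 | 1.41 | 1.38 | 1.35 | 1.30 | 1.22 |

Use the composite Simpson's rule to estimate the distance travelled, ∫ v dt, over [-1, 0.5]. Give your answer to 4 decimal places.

2.0575

h = 0.25, n = 6.
(h/3)·[y₀ + 4y₁ + 2y₂ + 4y₃ + 2y₄ + 4y₅ + y₆] = 0.083333·(24.69) = 2.0575.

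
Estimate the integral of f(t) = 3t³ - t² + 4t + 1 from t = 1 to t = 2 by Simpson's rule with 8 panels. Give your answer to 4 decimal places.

15.9167

h = (2 − 1)/8 = 0.125.
Nodes t₀,…,t₈ = 1, 1.125, 1.25, 1.375, 1.5, 1.625, 1.75, 1.875, 2.
f(t) = 3t³ - t² + 4t + 1: f₀=7, f₁=8.505859375, f₂=10.296875, f₃=12.408203125, f₄=14.875, f₅=17.732421875, f₆=21.015625, f₇=24.759765625, f₈=29.
(h/3)·[f₀ + 4f₁ + 2f₂ + 4f₃ + 2f₄ + 4f₅ + 2f₆ + 4f₇ + f₈] = 0.041667·(382) = 15.9167.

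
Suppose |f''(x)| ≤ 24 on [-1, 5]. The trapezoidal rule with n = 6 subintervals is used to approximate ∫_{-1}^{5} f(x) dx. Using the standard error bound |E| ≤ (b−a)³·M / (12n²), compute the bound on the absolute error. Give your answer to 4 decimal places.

|E| ≤ (6)³·24 / (12·6²) = 5184/432 = 12.0000.

12.0000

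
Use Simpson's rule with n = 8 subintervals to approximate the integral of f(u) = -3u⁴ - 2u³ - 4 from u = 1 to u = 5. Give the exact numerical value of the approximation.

h = (5 − 1)/8 = 0.5.
Nodes u₀,…,u₈ = 1, 1.5, 2, 2.5, 3, 3.5, 4, 4.5, 5.
f(u) = -3u⁴ - 2u³ - 4: f₀=-9, f₁=-25.9375, f₂=-68, f₃=-152.4375, f₄=-301, f₅=-539.9375, f₆=-900, f₇=-1416.4375, f₈=-2129.
(h/3)·[f₀ + 4f₁ + 2f₂ + 4f₃ + 2f₄ + 4f₅ + 2f₆ + 4f₇ + f₈] = 0.166667·(-13215) = -2202.5.

-2202.5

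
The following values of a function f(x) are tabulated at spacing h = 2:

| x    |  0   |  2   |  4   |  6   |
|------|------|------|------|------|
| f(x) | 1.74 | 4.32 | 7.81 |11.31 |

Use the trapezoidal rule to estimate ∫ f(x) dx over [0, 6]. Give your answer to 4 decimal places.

h = 2, n = 3.
(h/2)·[y₀ + 2y₁ + 2y₂ + y₃] = 1·(37.31) = 37.3100.

37.3100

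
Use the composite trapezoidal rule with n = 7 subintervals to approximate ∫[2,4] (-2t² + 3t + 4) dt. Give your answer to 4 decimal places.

h = (4 − 2)/7 = 0.285714.
Nodes t₀,…,t₇ = 2, 2.285714, 2.571429, 2.857143, 3.142857, 3.428571, 3.714286, 4.
f(t) = -2t² + 3t + 4: f₀=2, f₁=0.408163, f₂=-1.510204, f₃=-3.755102, f₄=-6.326531, f₅=-9.224490, f₆=-12.448980, f₇=-16.
(h/2)·[f₀ + 2f₁ + 2f₂ + 2f₃ + 2f₄ + 2f₅ + 2f₆ + f₇] = 0.142857·(-79.714286) = -11.3878.

-11.3878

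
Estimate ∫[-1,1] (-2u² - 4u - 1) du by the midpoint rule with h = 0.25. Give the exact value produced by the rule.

-3.3125

h = (1 − (-1))/8 = 0.25.
Midpoints m₁,…,m₈ = -0.875, -0.625, -0.375, -0.125, 0.125, 0.375, 0.625, 0.875.
f(m₁)=0.96875, f(m₂)=0.71875, f(m₃)=0.21875, f(m₄)=-0.53125, f(m₅)=-1.53125, f(m₆)=-2.78125, f(m₇)=-4.28125, f(m₈)=-6.03125.
h·[f(m₁) + f(m₂) + f(m₃) + f(m₄) + f(m₅) + f(m₆) + f(m₇) + f(m₈)] = 0.25·(-13.25) = -3.3125.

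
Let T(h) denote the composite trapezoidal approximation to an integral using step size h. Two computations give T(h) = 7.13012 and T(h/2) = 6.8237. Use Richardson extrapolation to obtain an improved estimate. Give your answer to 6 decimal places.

6.721560

R = (4·T(h/2) − T(h)) / 3 = (4·6.8237 − 7.13012)/3 = (20.16468)/3 = 6.721560.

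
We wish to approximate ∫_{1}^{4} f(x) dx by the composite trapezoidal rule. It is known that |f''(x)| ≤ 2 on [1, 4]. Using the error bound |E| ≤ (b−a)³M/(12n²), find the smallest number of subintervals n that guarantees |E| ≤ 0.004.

Need 54/(12n²) ≤ 0.004.
n² ≥ 54/(12·0.004) = 1125 ⇒ n ≥ 33.5410, so the smallest n is 34.

34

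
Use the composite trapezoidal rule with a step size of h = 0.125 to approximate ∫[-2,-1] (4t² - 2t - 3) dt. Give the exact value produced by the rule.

h = (-1 − (-2))/8 = 0.125.
Nodes t₀,…,t₈ = -2, -1.875, -1.75, -1.625, -1.5, -1.375, -1.25, -1.125, -1.
f(t) = 4t² - 2t - 3: f₀=17, f₁=14.8125, f₂=12.75, f₃=10.8125, f₄=9, f₅=7.3125, f₆=5.75, f₇=4.3125, f₈=3.
(h/2)·[f₀ + 2f₁ + 2f₂ + 2f₃ + 2f₄ + 2f₅ + 2f₆ + 2f₇ + f₈] = 0.0625·(149.5) = 9.34375.

9.34375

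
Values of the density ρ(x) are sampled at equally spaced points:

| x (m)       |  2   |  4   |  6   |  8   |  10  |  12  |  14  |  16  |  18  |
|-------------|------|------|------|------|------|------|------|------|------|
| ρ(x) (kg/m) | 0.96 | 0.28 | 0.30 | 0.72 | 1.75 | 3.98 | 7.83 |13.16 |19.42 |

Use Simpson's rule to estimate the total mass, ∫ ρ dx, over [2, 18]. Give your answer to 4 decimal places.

h = 2, n = 8.
(h/3)·[y₀ + 4y₁ + 2y₂ + 4y₃ + 2y₄ + 4y₅ + 2y₆ + 4y₇ + y₈] = 0.666667·(112.70) = 75.1333.

75.1333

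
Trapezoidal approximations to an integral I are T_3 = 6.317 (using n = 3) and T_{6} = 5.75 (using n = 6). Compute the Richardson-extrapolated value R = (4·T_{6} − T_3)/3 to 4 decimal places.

5.5610

R = (4·T_{6} − T_3) / 3 = (4·5.75 − 6.317)/3 = (16.683)/3 = 5.5610.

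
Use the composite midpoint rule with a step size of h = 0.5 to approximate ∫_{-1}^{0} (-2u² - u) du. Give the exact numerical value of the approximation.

-0.125

h = (0 − (-1))/2 = 0.5.
Midpoints m₁,…,m₂ = -0.75, -0.25.
f(m₁)=-0.375, f(m₂)=0.125.
h·[f(m₁) + f(m₂)] = 0.5·(-0.25) = -0.125.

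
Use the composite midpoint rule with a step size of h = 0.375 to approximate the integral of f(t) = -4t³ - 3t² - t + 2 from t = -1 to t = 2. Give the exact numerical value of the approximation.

-19.18359375

h = (2 − (-1))/8 = 0.375.
Midpoints m₁,…,m₈ = -0.8125, -0.4375, -0.0625, 0.3125, 0.6875, 1.0625, 1.4375, 1.8125.
f(m₁)=2.9775390625, f(m₂)=2.1982421875, f(m₃)=2.0517578125, f(m₄)=1.2724609375, f(m₅)=-1.4052734375, f(m₆)=-7.2470703125, f(m₇)=-17.5185546875, f(m₈)=-33.4853515625.
h·[f(m₁) + f(m₂) + f(m₃) + f(m₄) + f(m₅) + f(m₆) + f(m₇) + f(m₈)] = 0.375·(-51.15625) = -19.18359375.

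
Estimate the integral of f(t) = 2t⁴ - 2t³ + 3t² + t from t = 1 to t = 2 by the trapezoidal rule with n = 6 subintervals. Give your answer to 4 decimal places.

h = (2 − 1)/6 = 0.166667.
Nodes t₀,…,t₆ = 1, 1.166667, 1.333333, 1.5, 1.666667, 1.833333, 2.
f(t) = 2t⁴ - 2t³ + 3t² + t: f₀=4, f₁=5.779321, f₂=8.246914, f₃=11.625, f₄=16.172840, f₅=22.186728, f₆=30.
(h/2)·[f₀ + 2f₁ + 2f₂ + 2f₃ + 2f₄ + 2f₅ + f₆] = 0.083333·(162.021605) = 13.5018.

13.5018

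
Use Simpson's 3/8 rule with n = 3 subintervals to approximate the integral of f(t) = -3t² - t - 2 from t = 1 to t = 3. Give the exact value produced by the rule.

h = (3 − 1)/3 = 0.666667.
Nodes t₀,…,t₃ = 1, 1.666667, 2.333333, 3.
f(t) = -3t² - t - 2: f₀=-6, f₁=-12, f₂=-20.666667, f₃=-32.
(3h/8)·[f₀ + 3f₁ + 3f₂ + f₃] = 0.25·(-136) = -34.

-34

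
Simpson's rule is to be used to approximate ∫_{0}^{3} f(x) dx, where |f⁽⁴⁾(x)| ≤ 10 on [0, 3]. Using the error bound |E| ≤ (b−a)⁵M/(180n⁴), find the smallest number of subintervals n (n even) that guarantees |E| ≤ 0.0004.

14

Need 2430/(180n⁴) ≤ 0.0004.
n⁴ ≥ 2430/(180·0.0004) = 33750 ⇒ n ≥ 13.5540, so the smallest even n is 14. (n must be even for Simpson's rule.)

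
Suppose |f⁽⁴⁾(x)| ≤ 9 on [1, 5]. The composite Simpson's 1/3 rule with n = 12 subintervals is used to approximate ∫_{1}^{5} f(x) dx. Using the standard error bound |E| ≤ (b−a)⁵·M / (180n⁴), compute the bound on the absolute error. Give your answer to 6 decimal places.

0.002469

|E| ≤ (4)⁵·9 / (180·12⁴) = 9216/3732480 = 0.002469.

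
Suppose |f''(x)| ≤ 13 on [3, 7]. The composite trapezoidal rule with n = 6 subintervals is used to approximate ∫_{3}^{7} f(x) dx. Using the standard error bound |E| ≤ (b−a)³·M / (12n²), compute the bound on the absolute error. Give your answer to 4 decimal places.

|E| ≤ (4)³·13 / (12·6²) = 832/432 = 1.9259.

1.9259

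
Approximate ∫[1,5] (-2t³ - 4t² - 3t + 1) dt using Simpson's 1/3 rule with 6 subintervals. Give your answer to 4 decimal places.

h = (5 − 1)/6 = 0.666667.
Nodes t₀,…,t₆ = 1, 1.666667, 2.333333, 3, 3.666667, 4.333333, 5.
f(t) = -2t³ - 4t² - 3t + 1: f₀=-8, f₁=-24.370370, f₂=-53.185185, f₃=-98, f₄=-162.370370, f₅=-249.851852, f₆=-364.
(h/3)·[f₀ + 4f₁ + 2f₂ + 4f₃ + 2f₄ + 4f₅ + f₆] = 0.222222·(-2292) = -509.3333.

-509.3333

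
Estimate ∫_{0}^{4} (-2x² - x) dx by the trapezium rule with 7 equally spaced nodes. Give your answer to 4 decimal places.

-51.2593

h = (4 − 0)/6 = 0.666667.
Nodes x₀,…,x₆ = 0, 0.666667, 1.333333, 2, 2.666667, 3.333333, 4.
f(x) = -2x² - x: f₀=0, f₁=-1.555556, f₂=-4.888889, f₃=-10, f₄=-16.888889, f₅=-25.555556, f₆=-36.
(h/2)·[f₀ + 2f₁ + 2f₂ + 2f₃ + 2f₄ + 2f₅ + f₆] = 0.333333·(-153.777778) = -51.2593.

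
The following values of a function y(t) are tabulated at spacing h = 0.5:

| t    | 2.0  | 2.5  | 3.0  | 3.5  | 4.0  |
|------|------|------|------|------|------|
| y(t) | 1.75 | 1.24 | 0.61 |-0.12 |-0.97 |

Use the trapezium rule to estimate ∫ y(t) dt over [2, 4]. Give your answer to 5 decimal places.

1.06000

h = 0.5, n = 4.
(h/2)·[y₀ + 2y₁ + 2y₂ + 2y₃ + y₄] = 0.25·(4.24) = 1.06000.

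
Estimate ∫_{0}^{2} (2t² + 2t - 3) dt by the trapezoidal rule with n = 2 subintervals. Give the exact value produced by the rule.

4

h = (2 − 0)/2 = 1.
Nodes t₀,…,t₂ = 0, 1, 2.
f(t) = 2t² + 2t - 3: f₀=-3, f₁=1, f₂=9.
(h/2)·[f₀ + 2f₁ + f₂] = 0.5·(8) = 4.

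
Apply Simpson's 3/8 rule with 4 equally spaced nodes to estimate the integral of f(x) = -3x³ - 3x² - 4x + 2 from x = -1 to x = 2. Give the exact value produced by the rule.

-20.25

h = (2 − (-1))/3 = 1.
Nodes x₀,…,x₃ = -1, 0, 1, 2.
f(x) = -3x³ - 3x² - 4x + 2: f₀=6, f₁=2, f₂=-8, f₃=-42.
(3h/8)·[f₀ + 3f₁ + 3f₂ + f₃] = 0.375·(-54) = -20.25.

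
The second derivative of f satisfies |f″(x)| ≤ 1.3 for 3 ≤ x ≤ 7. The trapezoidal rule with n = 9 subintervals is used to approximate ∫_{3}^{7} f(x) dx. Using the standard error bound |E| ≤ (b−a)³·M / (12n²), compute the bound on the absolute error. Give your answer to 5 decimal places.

|E| ≤ (4)³·1.3 / (12·9²) = 83.2/972 = 0.08560.

0.08560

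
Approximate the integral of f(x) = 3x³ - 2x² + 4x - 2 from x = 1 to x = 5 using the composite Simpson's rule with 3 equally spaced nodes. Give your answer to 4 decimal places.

425.3333

h = (5 − 1)/2 = 2.
Nodes x₀,…,x₂ = 1, 3, 5.
f(x) = 3x³ - 2x² + 4x - 2: f₀=3, f₁=73, f₂=343.
(h/3)·[f₀ + 4f₁ + f₂] = 0.666667·(638) = 425.3333.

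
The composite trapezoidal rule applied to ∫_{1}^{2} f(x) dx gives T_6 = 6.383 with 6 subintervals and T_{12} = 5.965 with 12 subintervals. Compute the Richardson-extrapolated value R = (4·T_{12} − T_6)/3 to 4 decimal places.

R = (4·T_{12} − T_6) / 3 = (4·5.965 − 6.383)/3 = (17.477)/3 = 5.8257.

5.8257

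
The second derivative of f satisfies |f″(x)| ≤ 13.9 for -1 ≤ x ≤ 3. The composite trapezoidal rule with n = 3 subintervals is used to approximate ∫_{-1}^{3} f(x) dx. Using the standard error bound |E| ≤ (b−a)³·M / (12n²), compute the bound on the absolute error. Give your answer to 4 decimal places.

|E| ≤ (4)³·13.9 / (12·3²) = 889.6/108 = 8.2370.

8.2370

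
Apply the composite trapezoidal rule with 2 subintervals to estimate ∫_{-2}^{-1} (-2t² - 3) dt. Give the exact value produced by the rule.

-7.75

h = (-1 − (-2))/2 = 0.5.
Nodes t₀,…,t₂ = -2, -1.5, -1.
f(t) = -2t² - 3: f₀=-11, f₁=-7.5, f₂=-5.
(h/2)·[f₀ + 2f₁ + f₂] = 0.25·(-31) = -7.75.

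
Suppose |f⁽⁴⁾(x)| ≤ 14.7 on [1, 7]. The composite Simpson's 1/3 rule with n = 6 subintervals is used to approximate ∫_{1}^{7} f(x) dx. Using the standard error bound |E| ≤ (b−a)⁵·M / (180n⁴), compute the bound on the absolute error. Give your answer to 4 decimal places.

0.4900

|E| ≤ (6)⁵·14.7 / (180·6⁴) = 114307.2/233280 = 0.4900.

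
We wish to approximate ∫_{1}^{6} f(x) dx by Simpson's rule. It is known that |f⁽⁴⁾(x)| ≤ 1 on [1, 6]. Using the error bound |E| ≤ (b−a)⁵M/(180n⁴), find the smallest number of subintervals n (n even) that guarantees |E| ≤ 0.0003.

Need 3125/(180n⁴) ≤ 0.0003.
n⁴ ≥ 3125/(180·0.0003) = 57870.4 ⇒ n ≥ 15.5101, so the smallest even n is 16. (n must be even for Simpson's rule.)

16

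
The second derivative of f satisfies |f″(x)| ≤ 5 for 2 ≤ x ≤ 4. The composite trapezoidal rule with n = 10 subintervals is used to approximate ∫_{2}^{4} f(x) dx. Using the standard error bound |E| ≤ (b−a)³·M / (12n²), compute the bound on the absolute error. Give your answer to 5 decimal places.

|E| ≤ (2)³·5 / (12·10²) = 40/1200 = 0.03333.

0.03333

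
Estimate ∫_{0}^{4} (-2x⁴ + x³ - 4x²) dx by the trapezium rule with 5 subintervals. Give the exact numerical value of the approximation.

h = (4 − 0)/5 = 0.8.
Nodes x₀,…,x₅ = 0, 0.8, 1.6, 2.4, 3.2, 4.
f(x) = -2x⁴ + x³ - 4x²: f₀=0, f₁=-2.8672, f₂=-19.2512, f₃=-75.5712, f₄=-217.9072, f₅=-512.
(h/2)·[f₀ + 2f₁ + 2f₂ + 2f₃ + 2f₄ + f₅] = 0.4·(-1143.1936) = -457.27744.

-457.27744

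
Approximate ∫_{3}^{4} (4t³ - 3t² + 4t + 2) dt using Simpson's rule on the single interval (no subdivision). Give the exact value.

154

S = (b−a)/6 · [f(3) + 4f(3.5) + f(4)] = 0.166667·[95 + 4·150.75 + 226] = 154.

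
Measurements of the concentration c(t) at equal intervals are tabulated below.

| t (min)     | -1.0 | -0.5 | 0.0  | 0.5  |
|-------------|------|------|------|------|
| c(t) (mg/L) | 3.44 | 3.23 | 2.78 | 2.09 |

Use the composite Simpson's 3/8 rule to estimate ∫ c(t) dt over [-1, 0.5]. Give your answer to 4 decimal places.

h = 0.5, n = 3.
(3h/8)·[y₀ + 3y₁ + 3y₂ + y₃] = 0.1875·(23.56) = 4.4175.

4.4175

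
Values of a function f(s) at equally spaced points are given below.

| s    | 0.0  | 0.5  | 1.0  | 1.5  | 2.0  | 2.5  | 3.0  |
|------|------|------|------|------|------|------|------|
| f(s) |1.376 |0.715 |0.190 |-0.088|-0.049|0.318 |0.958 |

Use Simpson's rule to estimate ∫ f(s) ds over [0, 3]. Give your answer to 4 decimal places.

h = 0.5, n = 6.
(h/3)·[y₀ + 4y₁ + 2y₂ + 4y₃ + 2y₄ + 4y₅ + y₆] = 0.166667·(6.396) = 1.0660.

1.0660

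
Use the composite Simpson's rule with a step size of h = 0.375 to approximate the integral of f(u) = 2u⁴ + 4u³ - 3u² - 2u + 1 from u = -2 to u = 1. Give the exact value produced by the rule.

-4.7841796875

h = (1 − (-2))/8 = 0.375.
Nodes u₀,…,u₈ = -2, -1.625, -1.25, -0.875, -0.5, -0.125, 0.25, 0.625, 1.
f(u) = 2u⁴ + 4u³ - 3u² - 2u + 1: f₀=-7, f₁=-6.89013671875, f₂=-4.1171875, f₃=-1.05419921875, f₄=0.875, f₅=1.19580078125, f₆=0.3828125, f₇=-0.14013671875, f₈=2.
(h/3)·[f₀ + 4f₁ + 2f₂ + 4f₃ + 2f₄ + 4f₅ + 2f₆ + 4f₇ + f₈] = 0.125·(-38.2734375) = -4.7841796875.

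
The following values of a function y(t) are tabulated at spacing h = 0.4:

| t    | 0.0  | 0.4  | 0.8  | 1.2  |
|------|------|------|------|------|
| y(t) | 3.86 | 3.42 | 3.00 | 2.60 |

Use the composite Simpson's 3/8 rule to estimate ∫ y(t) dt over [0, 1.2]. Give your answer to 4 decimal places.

3.8580

h = 0.4, n = 3.
(3h/8)·[y₀ + 3y₁ + 3y₂ + y₃] = 0.15·(25.72) = 3.8580.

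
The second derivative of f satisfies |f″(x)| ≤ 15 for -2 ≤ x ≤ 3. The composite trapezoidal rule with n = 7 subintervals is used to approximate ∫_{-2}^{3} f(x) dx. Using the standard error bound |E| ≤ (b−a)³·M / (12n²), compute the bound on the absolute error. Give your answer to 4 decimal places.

3.1888

|E| ≤ (5)³·15 / (12·7²) = 1875/588 = 3.1888.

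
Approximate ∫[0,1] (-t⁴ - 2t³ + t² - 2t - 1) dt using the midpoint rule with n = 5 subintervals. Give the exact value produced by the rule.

h = (1 − 0)/5 = 0.2.
Midpoints m₁,…,m₅ = 0.1, 0.3, 0.5, 0.7, 0.9.
f(m₁)=-1.1921, f(m₂)=-1.5721, f(m₃)=-2.0625, f(m₄)=-2.8361, f(m₅)=-4.1041.
h·[f(m₁) + f(m₂) + f(m₃) + f(m₄) + f(m₅)] = 0.2·(-11.7669) = -2.35338.

-2.35338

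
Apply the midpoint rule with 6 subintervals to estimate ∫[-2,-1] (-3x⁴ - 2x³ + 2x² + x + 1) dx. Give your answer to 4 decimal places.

-6.8616

h = (-1 − (-2))/6 = 0.166667.
Midpoints m₁,…,m₆ = -1.916667, -1.75, -1.583333, -1.416667, -1.25, -1.083333.
f(m₁)=-19.973524, f(m₂)=-12.04296875, f(m₃)=-6.485098, f(m₄)=-2.799913, f(m₅)=-0.54296875, f(m₆)=0.674624.
h·[f(m₁) + f(m₂) + f(m₃) + f(m₄) + f(m₅) + f(m₆)] = 0.166667·(-41.169850) = -6.8616.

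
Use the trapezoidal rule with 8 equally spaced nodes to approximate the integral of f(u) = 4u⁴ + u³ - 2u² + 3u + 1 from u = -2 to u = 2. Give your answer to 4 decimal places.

h = (2 − (-2))/7 = 0.571429.
Nodes u₀,…,u₇ = -2, -1.428571, -0.857143, -0.285714, 0.285714, 0.857143, 1.428571, 2.
f(u) = 4u⁴ + u³ - 2u² + 3u + 1: f₀=43, f₁=6.376926, f₂=-1.511454, f₃=-0.017076, f₄=1.743857, f₅=4.890879, f₆=20.779259, f₇=71.
(h/2)·[f₀ + 2f₁ + 2f₂ + 2f₃ + 2f₄ + 2f₅ + 2f₆ + f₇] = 0.285714·(178.524781) = 51.0071.

51.0071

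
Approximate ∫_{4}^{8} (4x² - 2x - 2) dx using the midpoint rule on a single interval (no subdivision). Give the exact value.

520

M = (b−a)·f(6) = 4·(130) = 520.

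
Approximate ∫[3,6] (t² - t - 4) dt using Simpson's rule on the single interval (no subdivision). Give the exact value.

S = (b−a)/6 · [f(3) + 4f(4.5) + f(6)] = 0.5·[2 + 4·11.75 + 26] = 37.5.

37.5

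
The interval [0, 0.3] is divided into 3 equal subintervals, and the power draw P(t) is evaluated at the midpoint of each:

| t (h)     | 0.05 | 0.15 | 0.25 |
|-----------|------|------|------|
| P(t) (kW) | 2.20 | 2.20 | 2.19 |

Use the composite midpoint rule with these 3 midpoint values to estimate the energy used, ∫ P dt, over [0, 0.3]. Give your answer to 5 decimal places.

h = 0.1, n = 3.
h·[y(m₁) + y(m₂) + y(m₃)] = 0.1·(6.59) = 0.65900.

0.65900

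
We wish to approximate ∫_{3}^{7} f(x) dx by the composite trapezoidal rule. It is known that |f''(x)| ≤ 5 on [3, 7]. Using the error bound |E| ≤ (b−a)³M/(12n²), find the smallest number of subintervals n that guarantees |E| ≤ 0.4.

9

Need 320/(12n²) ≤ 0.4.
n² ≥ 320/(12·0.4) = 66.6667 ⇒ n ≥ 8.1650, so the smallest n is 9.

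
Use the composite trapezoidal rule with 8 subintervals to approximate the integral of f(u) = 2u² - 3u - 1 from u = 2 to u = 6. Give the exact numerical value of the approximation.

h = (6 − 2)/8 = 0.5.
Nodes u₀,…,u₈ = 2, 2.5, 3, 3.5, 4, 4.5, 5, 5.5, 6.
f(u) = 2u² - 3u - 1: f₀=1, f₁=4, f₂=8, f₃=13, f₄=19, f₅=26, f₆=34, f₇=43, f₈=53.
(h/2)·[f₀ + 2f₁ + 2f₂ + 2f₃ + 2f₄ + 2f₅ + 2f₆ + 2f₇ + f₈] = 0.25·(348) = 87.

87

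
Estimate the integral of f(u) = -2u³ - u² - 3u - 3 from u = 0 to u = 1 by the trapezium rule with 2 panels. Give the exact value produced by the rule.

h = (1 − 0)/2 = 0.5.
Nodes u₀,…,u₂ = 0, 0.5, 1.
f(u) = -2u³ - u² - 3u - 3: f₀=-3, f₁=-5, f₂=-9.
(h/2)·[f₀ + 2f₁ + f₂] = 0.25·(-22) = -5.5.

-5.5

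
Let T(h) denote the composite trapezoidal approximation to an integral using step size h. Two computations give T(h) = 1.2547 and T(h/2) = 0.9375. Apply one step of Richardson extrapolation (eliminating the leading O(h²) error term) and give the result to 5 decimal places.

0.83177

R = (4·T(h/2) − T(h)) / 3 = (4·0.9375 − 1.2547)/3 = (2.4953)/3 = 0.83177.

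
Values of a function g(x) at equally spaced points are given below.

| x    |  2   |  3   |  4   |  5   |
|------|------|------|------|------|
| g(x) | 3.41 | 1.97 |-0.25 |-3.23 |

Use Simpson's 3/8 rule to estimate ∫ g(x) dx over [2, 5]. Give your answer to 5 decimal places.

2.00250

h = 1, n = 3.
(3h/8)·[y₀ + 3y₁ + 3y₂ + y₃] = 0.375·(5.34) = 2.00250.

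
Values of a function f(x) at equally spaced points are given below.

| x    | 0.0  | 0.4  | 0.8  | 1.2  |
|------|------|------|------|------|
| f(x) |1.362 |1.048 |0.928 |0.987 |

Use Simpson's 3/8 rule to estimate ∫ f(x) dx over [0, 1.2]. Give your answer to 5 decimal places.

1.24155

h = 0.4, n = 3.
(3h/8)·[y₀ + 3y₁ + 3y₂ + y₃] = 0.15·(8.277) = 1.24155.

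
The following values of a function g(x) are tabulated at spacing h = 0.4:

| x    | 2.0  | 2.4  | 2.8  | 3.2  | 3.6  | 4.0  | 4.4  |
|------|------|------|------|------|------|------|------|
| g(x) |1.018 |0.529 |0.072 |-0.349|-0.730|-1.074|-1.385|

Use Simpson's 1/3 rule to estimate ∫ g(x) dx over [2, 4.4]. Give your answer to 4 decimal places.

h = 0.4, n = 6.
(h/3)·[y₀ + 4y₁ + 2y₂ + 4y₃ + 2y₄ + 4y₅ + y₆] = 0.133333·(-5.259) = -0.7012.

-0.7012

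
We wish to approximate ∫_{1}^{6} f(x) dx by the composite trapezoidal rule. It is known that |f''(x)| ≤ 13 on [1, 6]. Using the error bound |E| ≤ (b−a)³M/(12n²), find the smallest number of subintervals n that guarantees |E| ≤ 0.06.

Need 1625/(12n²) ≤ 0.06.
n² ≥ 1625/(12·0.06) = 2256.94 ⇒ n ≥ 47.5073, so the smallest n is 48.

48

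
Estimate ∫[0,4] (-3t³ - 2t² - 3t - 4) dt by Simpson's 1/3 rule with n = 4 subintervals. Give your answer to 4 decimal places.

h = (4 − 0)/4 = 1.
Nodes t₀,…,t₄ = 0, 1, 2, 3, 4.
f(t) = -3t³ - 2t² - 3t - 4: f₀=-4, f₁=-12, f₂=-42, f₃=-112, f₄=-240.
(h/3)·[f₀ + 4f₁ + 2f₂ + 4f₃ + f₄] = 0.333333·(-824) = -274.6667.

-274.6667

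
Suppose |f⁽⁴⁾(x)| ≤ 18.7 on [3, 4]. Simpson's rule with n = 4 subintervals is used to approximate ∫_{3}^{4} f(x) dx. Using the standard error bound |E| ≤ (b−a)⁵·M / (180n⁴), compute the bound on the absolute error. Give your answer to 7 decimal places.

0.0004058

|E| ≤ (1)⁵·18.7 / (180·4⁴) = 18.7/46080 = 0.0004058.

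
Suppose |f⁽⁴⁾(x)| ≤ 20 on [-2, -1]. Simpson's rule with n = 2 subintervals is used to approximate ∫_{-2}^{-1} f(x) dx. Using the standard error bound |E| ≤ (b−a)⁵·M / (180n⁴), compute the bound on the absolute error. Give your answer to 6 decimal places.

0.006944

|E| ≤ (1)⁵·20 / (180·2⁴) = 20/2880 = 0.006944.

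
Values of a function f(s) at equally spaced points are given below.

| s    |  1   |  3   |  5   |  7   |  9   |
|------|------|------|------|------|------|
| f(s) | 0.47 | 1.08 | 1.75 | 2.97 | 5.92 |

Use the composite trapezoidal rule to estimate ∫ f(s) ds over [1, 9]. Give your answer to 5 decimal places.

h = 2, n = 4.
(h/2)·[y₀ + 2y₁ + 2y₂ + 2y₃ + y₄] = 1·(17.99) = 17.99000.

17.99000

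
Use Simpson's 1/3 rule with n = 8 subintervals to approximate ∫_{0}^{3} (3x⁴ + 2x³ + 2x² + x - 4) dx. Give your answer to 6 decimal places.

196.823730

h = (3 − 0)/8 = 0.375.
Nodes x₀,…,x₈ = 0, 0.375, 0.75, 1.125, 1.5, 1.875, 2.25, 2.625, 3.
f(x) = 3x⁴ + 2x³ + 2x² + x - 4: f₀=-4, f₁=-3.178955078125, f₂=-0.33203125, f₃=7.309326171875, f₄=23.9375, f₅=55.168701171875, f₆=108.04296875, f₇=191.024169921875, f₈=314.
(h/3)·[f₀ + 4f₁ + 2f₂ + 4f₃ + 2f₄ + 4f₅ + 2f₆ + 4f₇ + f₈] = 0.125·(1574.58984375) = 196.823730.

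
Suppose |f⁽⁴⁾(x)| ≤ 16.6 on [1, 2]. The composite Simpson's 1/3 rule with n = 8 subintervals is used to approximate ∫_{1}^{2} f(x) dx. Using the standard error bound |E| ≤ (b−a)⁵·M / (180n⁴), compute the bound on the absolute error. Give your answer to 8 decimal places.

0.00002252

|E| ≤ (1)⁵·16.6 / (180·8⁴) = 16.6/737280 = 0.00002252.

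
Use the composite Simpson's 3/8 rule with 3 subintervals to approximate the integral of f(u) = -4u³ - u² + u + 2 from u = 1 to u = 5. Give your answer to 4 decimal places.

h = (5 − 1)/3 = 1.333333.
Nodes u₀,…,u₃ = 1, 2.333333, 3.666667, 5.
f(u) = -4u³ - u² + u + 2: f₀=-2, f₁=-51.925926, f₂=-204.962963, f₃=-518.
(3h/8)·[f₀ + 3f₁ + 3f₂ + f₃] = 0.5·(-1290.666667) = -645.3333.

-645.3333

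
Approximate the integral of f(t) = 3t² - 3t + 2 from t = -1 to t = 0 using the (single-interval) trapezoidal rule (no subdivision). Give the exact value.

T = (b−a)/2 · [f(-1) + f(0)] = 0.5·[8 + 2] = 5.

5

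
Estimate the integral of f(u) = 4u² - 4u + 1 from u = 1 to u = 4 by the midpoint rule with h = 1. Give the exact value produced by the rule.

h = (4 − 1)/3 = 1.
Midpoints m₁,…,m₃ = 1.5, 2.5, 3.5.
f(m₁)=4, f(m₂)=16, f(m₃)=36.
h·[f(m₁) + f(m₂) + f(m₃)] = 1·(56) = 56.

56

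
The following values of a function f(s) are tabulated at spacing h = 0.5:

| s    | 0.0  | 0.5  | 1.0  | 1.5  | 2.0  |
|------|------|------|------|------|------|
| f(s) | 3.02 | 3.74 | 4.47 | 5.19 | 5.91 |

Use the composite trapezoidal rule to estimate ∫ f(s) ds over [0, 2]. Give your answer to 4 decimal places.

h = 0.5, n = 4.
(h/2)·[y₀ + 2y₁ + 2y₂ + 2y₃ + y₄] = 0.25·(35.73) = 8.9325.

8.9325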